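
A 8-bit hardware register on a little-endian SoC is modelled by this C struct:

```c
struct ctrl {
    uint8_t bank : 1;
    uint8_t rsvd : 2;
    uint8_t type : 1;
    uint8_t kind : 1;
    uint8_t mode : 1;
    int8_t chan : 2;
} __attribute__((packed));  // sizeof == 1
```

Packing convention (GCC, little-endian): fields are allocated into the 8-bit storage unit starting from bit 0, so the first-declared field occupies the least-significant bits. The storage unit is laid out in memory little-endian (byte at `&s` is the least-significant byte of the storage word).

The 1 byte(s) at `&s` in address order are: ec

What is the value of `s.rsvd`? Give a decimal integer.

2

[0]=0xec (little-endian) → word 0xec
bank:1 @ bit 0 → (0xec>>0)&0x1 = 0x0
rsvd:2 @ bit 1 → (0xec>>1)&0x3 = 0x2  ←
type:1 @ bit 3 → (0xec>>3)&0x1 = 0x1
kind:1 @ bit 4 → (0xec>>4)&0x1 = 0x0
mode:1 @ bit 5 → (0xec>>5)&0x1 = 0x1
chan:2 @ bit 6 → (0xec>>6)&0x3 = 0x3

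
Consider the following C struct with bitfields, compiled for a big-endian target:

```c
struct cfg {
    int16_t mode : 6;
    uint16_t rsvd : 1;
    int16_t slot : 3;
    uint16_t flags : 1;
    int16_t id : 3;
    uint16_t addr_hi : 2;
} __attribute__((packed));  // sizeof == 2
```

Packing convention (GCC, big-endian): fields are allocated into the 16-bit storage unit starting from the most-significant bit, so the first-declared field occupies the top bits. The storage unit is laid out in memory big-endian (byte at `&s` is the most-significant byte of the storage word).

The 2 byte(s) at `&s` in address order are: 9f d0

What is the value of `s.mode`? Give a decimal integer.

[0]=0x9f [1]=0xd0 (big-endian) → word 0x9fd0
mode:6 @ bit 10 → (0x9fd0>>10)&0x3f = 0x27  ←
rsvd:1 @ bit 9 → (0x9fd0>>9)&0x1 = 0x1
slot:3 @ bit 6 → (0x9fd0>>6)&0x7 = 0x7
flags:1 @ bit 5 → (0x9fd0>>5)&0x1 = 0x0
id:3 @ bit 2 → (0x9fd0>>2)&0x7 = 0x4
addr_hi:2 @ bit 0 → (0x9fd0>>0)&0x3 = 0x0
mode signed 6b, MSB=1: 39 - 64 = -25

-25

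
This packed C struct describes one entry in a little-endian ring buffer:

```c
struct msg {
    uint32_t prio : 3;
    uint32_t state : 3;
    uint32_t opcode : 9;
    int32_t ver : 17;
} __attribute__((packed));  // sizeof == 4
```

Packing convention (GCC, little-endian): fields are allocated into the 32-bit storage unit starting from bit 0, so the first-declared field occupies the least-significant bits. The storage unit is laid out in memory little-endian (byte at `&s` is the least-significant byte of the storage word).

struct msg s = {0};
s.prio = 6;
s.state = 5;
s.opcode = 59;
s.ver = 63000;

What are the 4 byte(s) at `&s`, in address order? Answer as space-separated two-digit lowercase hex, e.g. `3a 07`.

[0+:3] prio=6 & 0x7 = 0x6; word=0x00000006
[3+:3] state=5 & 0x7 = 0x5; word=0x0000002e
[6+:9] opcode=59 & 0x1ff = 0x3b; word=0x00000eee
[15+:17] ver=63000 & 0x1ffff = 0xf618; word=0x7b0c0eee
word = 0x7b0c0eee → little-endian bytes:
  [0]=0xee  [1]=0x0e  [2]=0x0c  [3]=0x7b

ee 0e 0c 7b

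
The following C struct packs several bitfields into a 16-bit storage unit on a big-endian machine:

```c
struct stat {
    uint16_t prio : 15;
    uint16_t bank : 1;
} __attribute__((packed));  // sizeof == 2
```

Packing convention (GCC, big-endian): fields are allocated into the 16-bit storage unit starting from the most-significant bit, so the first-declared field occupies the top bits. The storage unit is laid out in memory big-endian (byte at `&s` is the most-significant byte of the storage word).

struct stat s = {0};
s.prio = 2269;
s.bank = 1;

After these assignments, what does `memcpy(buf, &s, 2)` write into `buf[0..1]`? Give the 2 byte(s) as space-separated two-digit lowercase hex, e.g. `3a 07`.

11 bb

[1+:15] prio=2269 & 0x7fff = 0x8dd; word=0x11ba
[0+:1] bank=1 & 0x1 = 0x1; word=0x11bb
word = 0x11bb → big-endian bytes:
  [0]=0x11  [1]=0xbb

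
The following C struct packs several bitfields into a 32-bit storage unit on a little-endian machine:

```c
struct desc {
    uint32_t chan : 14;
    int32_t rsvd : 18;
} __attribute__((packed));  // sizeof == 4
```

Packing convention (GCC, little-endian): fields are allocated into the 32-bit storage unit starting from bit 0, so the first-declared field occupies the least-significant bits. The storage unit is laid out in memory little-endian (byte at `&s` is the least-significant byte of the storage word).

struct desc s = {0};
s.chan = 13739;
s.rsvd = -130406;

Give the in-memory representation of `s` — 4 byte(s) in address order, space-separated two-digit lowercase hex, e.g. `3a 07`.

chan (14b) val=13739 bits=0x35ab at bit 0: 0x000035ab
rsvd (18b) val=-130406 bits=0x2029a at bit 14: 0x80a6b5ab
word = 0x80a6b5ab → little-endian bytes:
  [0]=0xab  [1]=0xb5  [2]=0xa6  [3]=0x80

ab b5 a6 80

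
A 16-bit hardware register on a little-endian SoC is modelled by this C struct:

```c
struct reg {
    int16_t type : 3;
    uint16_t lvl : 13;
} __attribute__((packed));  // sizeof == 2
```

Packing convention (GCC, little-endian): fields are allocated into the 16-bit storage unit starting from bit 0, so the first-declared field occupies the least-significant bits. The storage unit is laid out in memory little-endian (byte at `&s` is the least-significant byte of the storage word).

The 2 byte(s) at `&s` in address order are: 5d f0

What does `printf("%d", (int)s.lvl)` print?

[0]=0x5d [1]=0xf0 (little-endian) → word 0xf05d
type [0+:3] = (word>>0) & 0x7 = 5
lvl [3+:13] = (word>>3) & 0x1fff = 7691  ←

7691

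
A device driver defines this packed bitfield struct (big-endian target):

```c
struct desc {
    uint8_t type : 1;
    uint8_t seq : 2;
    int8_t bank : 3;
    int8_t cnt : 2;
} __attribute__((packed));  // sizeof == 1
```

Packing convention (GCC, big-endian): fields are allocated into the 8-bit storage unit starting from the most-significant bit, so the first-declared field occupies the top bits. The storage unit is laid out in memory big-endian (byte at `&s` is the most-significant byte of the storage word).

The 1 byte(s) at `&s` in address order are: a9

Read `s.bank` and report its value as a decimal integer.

2

[0]=0xa9 (big-endian) → word 0xa9
type:1 @ bit 7 → (0xa9>>7)&0x1 = 0x1
seq:2 @ bit 5 → (0xa9>>5)&0x3 = 0x1
bank:3 @ bit 2 → (0xa9>>2)&0x7 = 0x2  ←
cnt:2 @ bit 0 → (0xa9>>0)&0x3 = 0x1
bank signed 3b, MSB=0: value = 2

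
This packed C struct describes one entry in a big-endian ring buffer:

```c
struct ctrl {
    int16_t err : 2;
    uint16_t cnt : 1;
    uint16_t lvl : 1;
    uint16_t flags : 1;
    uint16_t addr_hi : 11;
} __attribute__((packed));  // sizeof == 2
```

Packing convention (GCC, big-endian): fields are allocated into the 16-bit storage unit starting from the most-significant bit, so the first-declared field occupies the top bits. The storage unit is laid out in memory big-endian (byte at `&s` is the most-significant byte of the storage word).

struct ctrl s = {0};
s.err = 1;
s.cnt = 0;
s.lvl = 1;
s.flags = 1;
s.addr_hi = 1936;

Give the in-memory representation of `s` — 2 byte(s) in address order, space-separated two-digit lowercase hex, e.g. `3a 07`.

[14+:2] err=1 & 0x3 = 0x1; word=0x4000
[13+:1] cnt=0 & 0x1 = 0x0; word=0x4000
[12+:1] lvl=1 & 0x1 = 0x1; word=0x5000
[11+:1] flags=1 & 0x1 = 0x1; word=0x5800
[0+:11] addr_hi=1936 & 0x7ff = 0x790; word=0x5f90
word = 0x5f90 → big-endian bytes:
  [0]=0x5f  [1]=0x90

5f 90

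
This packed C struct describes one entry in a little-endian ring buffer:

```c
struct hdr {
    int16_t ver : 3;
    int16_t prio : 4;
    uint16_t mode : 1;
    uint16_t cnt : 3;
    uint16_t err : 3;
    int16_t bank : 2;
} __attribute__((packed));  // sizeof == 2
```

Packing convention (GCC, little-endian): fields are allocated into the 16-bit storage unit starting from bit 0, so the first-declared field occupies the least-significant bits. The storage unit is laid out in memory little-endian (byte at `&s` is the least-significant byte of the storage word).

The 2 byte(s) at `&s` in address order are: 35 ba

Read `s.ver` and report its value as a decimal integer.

[0]=0x35 [1]=0xba (little-endian) → word 0xba35
ver [0+:3] = (word>>0) & 0x7 = 5  ←
prio [3+:4] = (word>>3) & 0xf = 6
mode [7+:1] = (word>>7) & 0x1 = 0
cnt [8+:3] = (word>>8) & 0x7 = 2
err [11+:3] = (word>>11) & 0x7 = 7
bank [14+:2] = (word>>14) & 0x3 = 2
ver signed 3b, MSB=1: 5 - 8 = -3

-3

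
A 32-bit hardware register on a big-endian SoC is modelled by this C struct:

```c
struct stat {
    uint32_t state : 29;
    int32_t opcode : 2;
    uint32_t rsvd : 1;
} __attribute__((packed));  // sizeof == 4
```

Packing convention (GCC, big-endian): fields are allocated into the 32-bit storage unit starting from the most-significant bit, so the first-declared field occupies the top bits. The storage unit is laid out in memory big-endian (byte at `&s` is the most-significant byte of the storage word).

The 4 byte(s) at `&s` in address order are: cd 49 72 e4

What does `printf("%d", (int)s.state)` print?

[0]=0xcd [1]=0x49 [2]=0x72 [3]=0xe4 (big-endian) → word 0xcd4972e4
state:29 @ bit 3 → (0xcd4972e4>>3)&0x1fffffff = 0x19a92e5c  ←
opcode:2 @ bit 1 → (0xcd4972e4>>1)&0x3 = 0x2
rsvd:1 @ bit 0 → (0xcd4972e4>>0)&0x1 = 0x0

430517852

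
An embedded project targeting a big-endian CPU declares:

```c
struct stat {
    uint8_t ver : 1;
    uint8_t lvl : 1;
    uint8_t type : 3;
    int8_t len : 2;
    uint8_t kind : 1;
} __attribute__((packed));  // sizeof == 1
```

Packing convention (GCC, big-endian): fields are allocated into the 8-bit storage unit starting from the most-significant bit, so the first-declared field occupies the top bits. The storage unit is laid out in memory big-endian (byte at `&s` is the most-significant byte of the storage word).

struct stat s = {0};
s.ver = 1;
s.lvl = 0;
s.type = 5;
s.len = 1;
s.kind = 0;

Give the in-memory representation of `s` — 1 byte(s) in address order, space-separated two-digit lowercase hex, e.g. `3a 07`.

aa

[7+:1] ver=1 & 0x1 = 0x1; word=0x80
[6+:1] lvl=0 & 0x1 = 0x0; word=0x80
[3+:3] type=5 & 0x7 = 0x5; word=0xa8
[1+:2] len=1 & 0x3 = 0x1; word=0xaa
[0+:1] kind=0 & 0x1 = 0x0; word=0xaa
word = 0xaa → big-endian bytes:
  [0]=0xaa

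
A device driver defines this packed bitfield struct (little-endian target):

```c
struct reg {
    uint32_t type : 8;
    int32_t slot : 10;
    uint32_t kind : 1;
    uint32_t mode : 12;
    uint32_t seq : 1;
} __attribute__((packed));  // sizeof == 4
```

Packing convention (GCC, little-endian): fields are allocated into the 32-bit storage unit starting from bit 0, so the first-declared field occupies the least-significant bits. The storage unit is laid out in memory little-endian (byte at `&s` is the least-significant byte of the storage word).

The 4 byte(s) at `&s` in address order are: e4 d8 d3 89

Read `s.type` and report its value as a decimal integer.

[0]=0xe4 [1]=0xd8 [2]=0xd3 [3]=0x89 (little-endian) → word 0x89d3d8e4
type:8 @ bit 0 → (0x89d3d8e4>>0)&0xff = 0xe4  ←
slot:10 @ bit 8 → (0x89d3d8e4>>8)&0x3ff = 0x3d8
kind:1 @ bit 18 → (0x89d3d8e4>>18)&0x1 = 0x0
mode:12 @ bit 19 → (0x89d3d8e4>>19)&0xfff = 0x13a
seq:1 @ bit 31 → (0x89d3d8e4>>31)&0x1 = 0x1

228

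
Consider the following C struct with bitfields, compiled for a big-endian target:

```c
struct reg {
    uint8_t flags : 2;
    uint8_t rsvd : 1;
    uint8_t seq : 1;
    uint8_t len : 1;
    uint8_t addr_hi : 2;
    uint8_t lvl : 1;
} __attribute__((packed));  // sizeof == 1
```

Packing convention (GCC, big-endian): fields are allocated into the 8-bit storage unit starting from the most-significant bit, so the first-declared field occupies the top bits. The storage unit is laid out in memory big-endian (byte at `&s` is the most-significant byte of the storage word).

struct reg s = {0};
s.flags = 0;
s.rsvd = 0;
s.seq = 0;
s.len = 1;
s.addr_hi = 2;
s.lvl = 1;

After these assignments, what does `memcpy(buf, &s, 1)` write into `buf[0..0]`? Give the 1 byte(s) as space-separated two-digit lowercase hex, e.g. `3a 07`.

flags (2b) val=0 bits=0x0 at bit 6: 0x00
rsvd (1b) val=0 bits=0x0 at bit 5: 0x00
seq (1b) val=0 bits=0x0 at bit 4: 0x00
len (1b) val=1 bits=0x1 at bit 3: 0x08
addr_hi (2b) val=2 bits=0x2 at bit 1: 0x0c
lvl (1b) val=1 bits=0x1 at bit 0: 0x0d
word = 0x0d → big-endian bytes:
  [0]=0x0d

0d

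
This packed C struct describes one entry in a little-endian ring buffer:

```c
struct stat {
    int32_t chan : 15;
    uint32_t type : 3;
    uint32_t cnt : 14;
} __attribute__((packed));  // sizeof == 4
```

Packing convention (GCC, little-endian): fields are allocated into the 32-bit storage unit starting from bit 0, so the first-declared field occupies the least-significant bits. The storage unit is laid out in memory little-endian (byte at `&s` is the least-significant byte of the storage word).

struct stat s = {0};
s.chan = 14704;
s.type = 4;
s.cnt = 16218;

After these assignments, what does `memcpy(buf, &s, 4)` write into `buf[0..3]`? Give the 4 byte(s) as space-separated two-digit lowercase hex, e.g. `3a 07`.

70 39 6a fd

chan:15 = 14704 → 0x3970 << 0 → word 0x00003970
type:3 = 4 → 0x4 << 15 → word 0x00023970
cnt:14 = 16218 → 0x3f5a << 18 → word 0xfd6a3970
word = 0xfd6a3970 → little-endian bytes:
  [0]=0x70  [1]=0x39  [2]=0x6a  [3]=0xfd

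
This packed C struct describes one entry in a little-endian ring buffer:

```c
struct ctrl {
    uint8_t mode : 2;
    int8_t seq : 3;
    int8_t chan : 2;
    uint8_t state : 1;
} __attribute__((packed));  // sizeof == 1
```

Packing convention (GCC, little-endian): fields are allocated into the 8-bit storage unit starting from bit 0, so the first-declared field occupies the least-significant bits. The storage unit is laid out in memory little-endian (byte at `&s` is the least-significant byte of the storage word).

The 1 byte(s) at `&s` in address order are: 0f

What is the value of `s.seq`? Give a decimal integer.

3

[0]=0x0f (little-endian) → word 0x0f
mode [0+:2] = (word>>0) & 0x3 = 3
seq [2+:3] = (word>>2) & 0x7 = 3  ←
chan [5+:2] = (word>>5) & 0x3 = 0
state [7+:1] = (word>>7) & 0x1 = 0
seq signed 3b, MSB=0: value = 3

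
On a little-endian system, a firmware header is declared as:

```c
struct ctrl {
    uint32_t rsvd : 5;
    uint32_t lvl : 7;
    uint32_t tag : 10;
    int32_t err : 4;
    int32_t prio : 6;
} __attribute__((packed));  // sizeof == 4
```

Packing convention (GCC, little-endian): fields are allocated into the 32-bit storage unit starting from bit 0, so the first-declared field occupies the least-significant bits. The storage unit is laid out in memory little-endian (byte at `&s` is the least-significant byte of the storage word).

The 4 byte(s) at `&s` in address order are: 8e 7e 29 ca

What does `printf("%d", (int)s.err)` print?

[0]=0x8e [1]=0x7e [2]=0x29 [3]=0xca (little-endian) → word 0xca297e8e
rsvd:5 @ bit 0 → (0xca297e8e>>0)&0x1f = 0xe
lvl:7 @ bit 5 → (0xca297e8e>>5)&0x7f = 0x74
tag:10 @ bit 12 → (0xca297e8e>>12)&0x3ff = 0x297
err:4 @ bit 22 → (0xca297e8e>>22)&0xf = 0x8  ←
prio:6 @ bit 26 → (0xca297e8e>>26)&0x3f = 0x32
err signed 4b, MSB=1: 8 - 16 = -8

-8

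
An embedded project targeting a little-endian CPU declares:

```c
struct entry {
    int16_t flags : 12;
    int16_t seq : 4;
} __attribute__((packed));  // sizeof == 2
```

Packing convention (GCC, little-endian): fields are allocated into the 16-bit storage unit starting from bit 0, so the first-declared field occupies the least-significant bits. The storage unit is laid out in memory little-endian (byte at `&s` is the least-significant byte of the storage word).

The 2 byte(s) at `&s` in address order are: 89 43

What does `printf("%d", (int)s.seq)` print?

4

[0]=0x89 [1]=0x43 (little-endian) → word 0x4389
flags [0+:12] = (word>>0) & 0xfff = 905
seq [12+:4] = (word>>12) & 0xf = 4  ←
seq signed 4b, MSB=0: value = 4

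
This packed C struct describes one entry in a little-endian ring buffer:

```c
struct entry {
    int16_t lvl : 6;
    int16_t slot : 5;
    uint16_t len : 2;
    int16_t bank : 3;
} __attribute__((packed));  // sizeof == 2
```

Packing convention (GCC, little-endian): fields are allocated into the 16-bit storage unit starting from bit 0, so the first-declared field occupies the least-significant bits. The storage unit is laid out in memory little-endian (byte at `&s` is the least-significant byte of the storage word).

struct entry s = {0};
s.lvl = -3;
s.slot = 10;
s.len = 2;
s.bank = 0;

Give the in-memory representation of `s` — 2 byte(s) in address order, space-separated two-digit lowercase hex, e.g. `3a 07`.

bd 12

lvl (6b) val=-3 bits=0x3d at bit 0: 0x003d
slot (5b) val=10 bits=0xa at bit 6: 0x02bd
len (2b) val=2 bits=0x2 at bit 11: 0x12bd
bank (3b) val=0 bits=0x0 at bit 13: 0x12bd
word = 0x12bd → little-endian bytes:
  [0]=0xbd  [1]=0x12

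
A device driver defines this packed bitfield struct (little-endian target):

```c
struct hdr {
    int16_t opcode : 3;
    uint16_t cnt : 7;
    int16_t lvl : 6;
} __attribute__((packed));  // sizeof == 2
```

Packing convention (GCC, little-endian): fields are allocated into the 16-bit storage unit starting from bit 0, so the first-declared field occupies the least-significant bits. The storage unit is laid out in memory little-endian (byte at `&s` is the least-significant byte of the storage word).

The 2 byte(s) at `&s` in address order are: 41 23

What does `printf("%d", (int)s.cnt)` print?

104

[0]=0x41 [1]=0x23 (little-endian) → word 0x2341
opcode [0+:3] = (word>>0) & 0x7 = 1
cnt [3+:7] = (word>>3) & 0x7f = 104  ←
lvl [10+:6] = (word>>10) & 0x3f = 8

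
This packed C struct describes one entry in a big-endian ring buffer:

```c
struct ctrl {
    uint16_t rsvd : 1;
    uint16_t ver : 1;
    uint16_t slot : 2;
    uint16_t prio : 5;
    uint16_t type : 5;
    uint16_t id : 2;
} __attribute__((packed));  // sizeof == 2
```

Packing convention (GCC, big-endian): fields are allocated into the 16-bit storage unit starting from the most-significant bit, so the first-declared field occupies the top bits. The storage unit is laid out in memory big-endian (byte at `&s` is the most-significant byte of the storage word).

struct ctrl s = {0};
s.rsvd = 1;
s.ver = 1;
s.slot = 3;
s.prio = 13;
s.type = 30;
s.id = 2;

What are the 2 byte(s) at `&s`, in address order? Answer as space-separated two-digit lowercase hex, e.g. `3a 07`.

rsvd:1 = 1 → 0x1 << 15 → word 0x8000
ver:1 = 1 → 0x1 << 14 → word 0xc000
slot:2 = 3 → 0x3 << 12 → word 0xf000
prio:5 = 13 → 0xd << 7 → word 0xf680
type:5 = 30 → 0x1e << 2 → word 0xf6f8
id:2 = 2 → 0x2 << 0 → word 0xf6fa
word = 0xf6fa → big-endian bytes:
  [0]=0xf6  [1]=0xfa

f6 fa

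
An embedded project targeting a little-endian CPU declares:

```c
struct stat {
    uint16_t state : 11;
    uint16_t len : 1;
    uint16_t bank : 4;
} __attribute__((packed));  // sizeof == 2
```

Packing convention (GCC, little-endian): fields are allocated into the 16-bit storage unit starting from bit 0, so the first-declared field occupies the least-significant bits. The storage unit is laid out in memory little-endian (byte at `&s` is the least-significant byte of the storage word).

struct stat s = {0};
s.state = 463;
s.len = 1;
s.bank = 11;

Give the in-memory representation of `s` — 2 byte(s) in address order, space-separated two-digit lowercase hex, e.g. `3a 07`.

cf b9

state (11b) val=463 bits=0x1cf at bit 0: 0x01cf
len (1b) val=1 bits=0x1 at bit 11: 0x09cf
bank (4b) val=11 bits=0xb at bit 12: 0xb9cf
word = 0xb9cf → little-endian bytes:
  [0]=0xcf  [1]=0xb9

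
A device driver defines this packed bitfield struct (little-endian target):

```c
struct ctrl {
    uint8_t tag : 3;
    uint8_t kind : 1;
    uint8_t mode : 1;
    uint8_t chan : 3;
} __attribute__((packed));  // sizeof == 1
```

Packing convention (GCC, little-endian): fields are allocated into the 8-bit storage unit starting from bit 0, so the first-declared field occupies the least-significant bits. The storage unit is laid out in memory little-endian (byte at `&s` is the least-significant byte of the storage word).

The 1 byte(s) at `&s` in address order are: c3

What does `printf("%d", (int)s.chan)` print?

[0]=0xc3 (little-endian) → word 0xc3
tag [0+:3] = (word>>0) & 0x7 = 3
kind [3+:1] = (word>>3) & 0x1 = 0
mode [4+:1] = (word>>4) & 0x1 = 0
chan [5+:3] = (word>>5) & 0x7 = 6  ←

6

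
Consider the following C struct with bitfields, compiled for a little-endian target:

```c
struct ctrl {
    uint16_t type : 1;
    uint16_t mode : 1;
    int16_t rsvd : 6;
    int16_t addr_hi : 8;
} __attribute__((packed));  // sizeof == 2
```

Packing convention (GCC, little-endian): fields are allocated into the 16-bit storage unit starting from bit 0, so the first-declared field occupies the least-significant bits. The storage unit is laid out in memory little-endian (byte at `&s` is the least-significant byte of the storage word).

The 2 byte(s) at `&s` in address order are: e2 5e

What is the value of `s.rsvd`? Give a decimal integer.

[0]=0xe2 [1]=0x5e (little-endian) → word 0x5ee2
type [0+:1] = (word>>0) & 0x1 = 0
mode [1+:1] = (word>>1) & 0x1 = 1
rsvd [2+:6] = (word>>2) & 0x3f = 56  ←
addr_hi [8+:8] = (word>>8) & 0xff = 94
rsvd signed 6b, MSB=1: 56 - 64 = -8

-8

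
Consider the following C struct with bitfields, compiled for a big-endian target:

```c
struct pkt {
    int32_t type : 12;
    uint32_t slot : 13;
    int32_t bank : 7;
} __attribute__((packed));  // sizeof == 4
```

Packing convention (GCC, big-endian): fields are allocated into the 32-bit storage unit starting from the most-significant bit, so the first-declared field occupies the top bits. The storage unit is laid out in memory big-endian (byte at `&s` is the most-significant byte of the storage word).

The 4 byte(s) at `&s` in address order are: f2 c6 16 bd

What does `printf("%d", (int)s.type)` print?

-212

[0]=0xf2 [1]=0xc6 [2]=0x16 [3]=0xbd (big-endian) → word 0xf2c616bd
type [20+:12] = (word>>20) & 0xfff = 3884  ←
slot [7+:13] = (word>>7) & 0x1fff = 3117
bank [0+:7] = (word>>0) & 0x7f = 61
type signed 12b, MSB=1: 3884 - 4096 = -212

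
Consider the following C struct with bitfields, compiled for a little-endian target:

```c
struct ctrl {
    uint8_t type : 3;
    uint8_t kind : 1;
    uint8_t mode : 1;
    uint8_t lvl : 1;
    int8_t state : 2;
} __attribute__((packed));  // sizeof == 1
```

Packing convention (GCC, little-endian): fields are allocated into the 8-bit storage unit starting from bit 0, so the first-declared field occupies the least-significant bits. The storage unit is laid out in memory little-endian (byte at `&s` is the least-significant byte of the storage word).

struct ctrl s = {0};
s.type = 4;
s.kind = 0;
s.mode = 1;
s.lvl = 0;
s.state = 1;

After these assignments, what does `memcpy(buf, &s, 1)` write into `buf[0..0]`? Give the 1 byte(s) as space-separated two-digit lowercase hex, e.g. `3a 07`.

54

type:3 = 4 → 0x4 << 0 → word 0x04
kind:1 = 0 → 0x0 << 3 → word 0x04
mode:1 = 1 → 0x1 << 4 → word 0x14
lvl:1 = 0 → 0x0 << 5 → word 0x14
state:2 = 1 → 0x1 << 6 → word 0x54
word = 0x54 → little-endian bytes:
  [0]=0x54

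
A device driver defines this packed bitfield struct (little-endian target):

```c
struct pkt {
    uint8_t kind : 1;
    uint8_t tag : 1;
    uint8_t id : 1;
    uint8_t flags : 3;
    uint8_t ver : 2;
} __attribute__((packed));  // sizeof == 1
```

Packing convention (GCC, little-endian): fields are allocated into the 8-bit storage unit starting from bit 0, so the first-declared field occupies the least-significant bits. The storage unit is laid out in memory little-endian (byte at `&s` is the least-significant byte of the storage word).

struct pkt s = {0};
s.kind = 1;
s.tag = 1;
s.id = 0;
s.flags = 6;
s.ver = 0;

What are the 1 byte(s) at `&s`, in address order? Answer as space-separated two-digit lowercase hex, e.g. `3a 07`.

33

kind (1b) val=1 bits=0x1 at bit 0: 0x01
tag (1b) val=1 bits=0x1 at bit 1: 0x03
id (1b) val=0 bits=0x0 at bit 2: 0x03
flags (3b) val=6 bits=0x6 at bit 3: 0x33
ver (2b) val=0 bits=0x0 at bit 6: 0x33
word = 0x33 → little-endian bytes:
  [0]=0x33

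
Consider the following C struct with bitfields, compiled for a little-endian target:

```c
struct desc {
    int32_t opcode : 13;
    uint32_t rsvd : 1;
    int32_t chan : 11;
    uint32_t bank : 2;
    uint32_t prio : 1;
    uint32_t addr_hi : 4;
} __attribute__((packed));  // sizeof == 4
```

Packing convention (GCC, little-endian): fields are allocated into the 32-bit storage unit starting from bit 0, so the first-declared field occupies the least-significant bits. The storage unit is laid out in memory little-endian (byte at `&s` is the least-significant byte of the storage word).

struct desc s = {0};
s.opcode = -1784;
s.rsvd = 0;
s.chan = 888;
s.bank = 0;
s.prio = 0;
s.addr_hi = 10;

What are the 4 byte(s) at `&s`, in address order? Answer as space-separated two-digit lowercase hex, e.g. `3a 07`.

opcode (13b) val=-1784 bits=0x1908 at bit 0: 0x00001908
rsvd (1b) val=0 bits=0x0 at bit 13: 0x00001908
chan (11b) val=888 bits=0x378 at bit 14: 0x00de1908
bank (2b) val=0 bits=0x0 at bit 25: 0x00de1908
prio (1b) val=0 bits=0x0 at bit 27: 0x00de1908
addr_hi (4b) val=10 bits=0xa at bit 28: 0xa0de1908
word = 0xa0de1908 → little-endian bytes:
  [0]=0x08  [1]=0x19  [2]=0xde  [3]=0xa0

08 19 de a0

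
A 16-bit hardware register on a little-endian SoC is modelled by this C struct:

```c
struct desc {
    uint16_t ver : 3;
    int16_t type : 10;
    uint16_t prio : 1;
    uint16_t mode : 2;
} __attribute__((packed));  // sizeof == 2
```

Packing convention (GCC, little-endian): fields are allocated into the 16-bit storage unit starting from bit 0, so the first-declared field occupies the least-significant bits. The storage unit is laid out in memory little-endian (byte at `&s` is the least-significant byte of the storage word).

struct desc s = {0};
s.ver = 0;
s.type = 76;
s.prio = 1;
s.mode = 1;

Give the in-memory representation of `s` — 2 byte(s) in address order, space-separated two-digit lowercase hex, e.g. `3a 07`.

[0+:3] ver=0 & 0x7 = 0x0; word=0x0000
[3+:10] type=76 & 0x3ff = 0x4c; word=0x0260
[13+:1] prio=1 & 0x1 = 0x1; word=0x2260
[14+:2] mode=1 & 0x3 = 0x1; word=0x6260
word = 0x6260 → little-endian bytes:
  [0]=0x60  [1]=0x62

60 62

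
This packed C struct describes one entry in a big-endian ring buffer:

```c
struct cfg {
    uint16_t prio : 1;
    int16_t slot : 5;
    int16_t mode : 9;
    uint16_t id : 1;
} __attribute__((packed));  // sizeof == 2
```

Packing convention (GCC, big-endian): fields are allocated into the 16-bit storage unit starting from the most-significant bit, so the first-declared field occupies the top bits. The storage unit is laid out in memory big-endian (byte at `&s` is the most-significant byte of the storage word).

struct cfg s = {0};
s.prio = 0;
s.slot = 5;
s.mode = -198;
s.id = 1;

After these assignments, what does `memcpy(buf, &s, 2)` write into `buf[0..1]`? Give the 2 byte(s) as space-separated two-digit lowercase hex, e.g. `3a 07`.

[15+:1] prio=0 & 0x1 = 0x0; word=0x0000
[10+:5] slot=5 & 0x1f = 0x5; word=0x1400
[1+:9] mode=-198 & 0x1ff = 0x13a; word=0x1674
[0+:1] id=1 & 0x1 = 0x1; word=0x1675
word = 0x1675 → big-endian bytes:
  [0]=0x16  [1]=0x75

16 75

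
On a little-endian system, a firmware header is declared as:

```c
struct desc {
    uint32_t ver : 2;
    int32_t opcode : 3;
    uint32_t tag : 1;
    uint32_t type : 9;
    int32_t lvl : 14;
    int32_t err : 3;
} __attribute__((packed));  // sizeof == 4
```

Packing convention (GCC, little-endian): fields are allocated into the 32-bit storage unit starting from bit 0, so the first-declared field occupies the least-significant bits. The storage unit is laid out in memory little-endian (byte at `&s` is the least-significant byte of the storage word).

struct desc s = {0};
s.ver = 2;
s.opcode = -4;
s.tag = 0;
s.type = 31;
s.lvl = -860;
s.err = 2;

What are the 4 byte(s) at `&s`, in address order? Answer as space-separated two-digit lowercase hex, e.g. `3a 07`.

ver:2 = 2 → 0x2 << 0 → word 0x00000002
opcode:3 = -4 → 0x4 << 2 → word 0x00000012
tag:1 = 0 → 0x0 << 5 → word 0x00000012
type:9 = 31 → 0x1f << 6 → word 0x000007d2
lvl:14 = -860 → 0x3ca4 << 15 → word 0x1e5207d2
err:3 = 2 → 0x2 << 29 → word 0x5e5207d2
word = 0x5e5207d2 → little-endian bytes:
  [0]=0xd2  [1]=0x07  [2]=0x52  [3]=0x5e

d2 07 52 5e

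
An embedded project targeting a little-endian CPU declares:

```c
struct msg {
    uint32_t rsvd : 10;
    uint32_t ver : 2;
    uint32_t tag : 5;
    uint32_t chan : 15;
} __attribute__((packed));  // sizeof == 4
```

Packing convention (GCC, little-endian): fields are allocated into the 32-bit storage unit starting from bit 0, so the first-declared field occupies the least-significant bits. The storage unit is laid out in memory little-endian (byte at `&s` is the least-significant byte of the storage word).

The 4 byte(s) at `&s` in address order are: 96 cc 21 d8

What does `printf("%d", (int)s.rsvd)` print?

[0]=0x96 [1]=0xcc [2]=0x21 [3]=0xd8 (little-endian) → word 0xd821cc96
rsvd [0+:10] = (word>>0) & 0x3ff = 150  ←
ver [10+:2] = (word>>10) & 0x3 = 3
tag [12+:5] = (word>>12) & 0x1f = 28
chan [17+:15] = (word>>17) & 0x7fff = 27664

150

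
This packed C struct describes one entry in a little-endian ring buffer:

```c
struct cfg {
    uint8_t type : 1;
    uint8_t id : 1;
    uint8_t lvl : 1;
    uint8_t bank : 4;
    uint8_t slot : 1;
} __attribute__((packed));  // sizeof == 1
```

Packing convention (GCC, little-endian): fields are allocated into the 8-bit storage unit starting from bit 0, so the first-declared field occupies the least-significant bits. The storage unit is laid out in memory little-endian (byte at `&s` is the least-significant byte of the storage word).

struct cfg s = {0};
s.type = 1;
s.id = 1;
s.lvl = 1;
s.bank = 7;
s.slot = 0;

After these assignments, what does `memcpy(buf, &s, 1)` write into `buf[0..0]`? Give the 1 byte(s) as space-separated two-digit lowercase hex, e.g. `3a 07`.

type (1b) val=1 bits=0x1 at bit 0: 0x01
id (1b) val=1 bits=0x1 at bit 1: 0x03
lvl (1b) val=1 bits=0x1 at bit 2: 0x07
bank (4b) val=7 bits=0x7 at bit 3: 0x3f
slot (1b) val=0 bits=0x0 at bit 7: 0x3f
word = 0x3f → little-endian bytes:
  [0]=0x3f

3f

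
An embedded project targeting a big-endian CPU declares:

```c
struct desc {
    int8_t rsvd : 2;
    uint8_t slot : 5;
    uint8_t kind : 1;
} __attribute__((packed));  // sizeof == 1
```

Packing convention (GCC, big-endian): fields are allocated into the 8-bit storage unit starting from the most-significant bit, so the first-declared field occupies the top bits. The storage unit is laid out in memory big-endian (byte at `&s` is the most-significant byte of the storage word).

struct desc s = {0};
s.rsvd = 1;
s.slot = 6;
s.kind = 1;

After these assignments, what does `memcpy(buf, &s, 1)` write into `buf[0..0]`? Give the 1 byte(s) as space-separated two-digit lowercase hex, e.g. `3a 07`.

4d

[6+:2] rsvd=1 & 0x3 = 0x1; word=0x40
[1+:5] slot=6 & 0x1f = 0x6; word=0x4c
[0+:1] kind=1 & 0x1 = 0x1; word=0x4d
word = 0x4d → big-endian bytes:
  [0]=0x4d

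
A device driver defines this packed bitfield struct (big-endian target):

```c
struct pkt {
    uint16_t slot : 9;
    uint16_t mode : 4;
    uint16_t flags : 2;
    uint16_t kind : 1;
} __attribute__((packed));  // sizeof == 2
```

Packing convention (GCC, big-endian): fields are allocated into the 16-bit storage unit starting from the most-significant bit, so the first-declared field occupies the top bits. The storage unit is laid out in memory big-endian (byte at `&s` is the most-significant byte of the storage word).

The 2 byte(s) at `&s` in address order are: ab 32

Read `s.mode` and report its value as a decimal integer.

6

[0]=0xab [1]=0x32 (big-endian) → word 0xab32
slot:9 @ bit 7 → (0xab32>>7)&0x1ff = 0x156
mode:4 @ bit 3 → (0xab32>>3)&0xf = 0x6  ←
flags:2 @ bit 1 → (0xab32>>1)&0x3 = 0x1
kind:1 @ bit 0 → (0xab32>>0)&0x1 = 0x0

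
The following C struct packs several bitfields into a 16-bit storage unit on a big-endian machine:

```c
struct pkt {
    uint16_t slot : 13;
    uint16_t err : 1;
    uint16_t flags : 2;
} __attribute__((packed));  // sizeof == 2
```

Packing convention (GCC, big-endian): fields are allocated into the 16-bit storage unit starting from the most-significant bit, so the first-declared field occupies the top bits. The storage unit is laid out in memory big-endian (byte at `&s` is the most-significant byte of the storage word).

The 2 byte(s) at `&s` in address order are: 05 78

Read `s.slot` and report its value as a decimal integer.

175

[0]=0x05 [1]=0x78 (big-endian) → word 0x0578
slot:13 @ bit 3 → (0x0578>>3)&0x1fff = 0xaf  ←
err:1 @ bit 2 → (0x0578>>2)&0x1 = 0x0
flags:2 @ bit 0 → (0x0578>>0)&0x3 = 0x0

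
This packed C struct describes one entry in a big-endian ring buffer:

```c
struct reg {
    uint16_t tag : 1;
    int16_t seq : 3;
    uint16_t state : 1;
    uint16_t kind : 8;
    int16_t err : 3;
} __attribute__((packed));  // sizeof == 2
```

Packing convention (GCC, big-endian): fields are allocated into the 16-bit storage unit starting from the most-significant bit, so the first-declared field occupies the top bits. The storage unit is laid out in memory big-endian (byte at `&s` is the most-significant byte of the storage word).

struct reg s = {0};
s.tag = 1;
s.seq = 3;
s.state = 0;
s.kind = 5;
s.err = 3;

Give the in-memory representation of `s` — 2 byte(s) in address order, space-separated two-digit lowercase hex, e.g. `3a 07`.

tag:1 = 1 → 0x1 << 15 → word 0x8000
seq:3 = 3 → 0x3 << 12 → word 0xb000
state:1 = 0 → 0x0 << 11 → word 0xb000
kind:8 = 5 → 0x5 << 3 → word 0xb028
err:3 = 3 → 0x3 << 0 → word 0xb02b
word = 0xb02b → big-endian bytes:
  [0]=0xb0  [1]=0x2b

b0 2b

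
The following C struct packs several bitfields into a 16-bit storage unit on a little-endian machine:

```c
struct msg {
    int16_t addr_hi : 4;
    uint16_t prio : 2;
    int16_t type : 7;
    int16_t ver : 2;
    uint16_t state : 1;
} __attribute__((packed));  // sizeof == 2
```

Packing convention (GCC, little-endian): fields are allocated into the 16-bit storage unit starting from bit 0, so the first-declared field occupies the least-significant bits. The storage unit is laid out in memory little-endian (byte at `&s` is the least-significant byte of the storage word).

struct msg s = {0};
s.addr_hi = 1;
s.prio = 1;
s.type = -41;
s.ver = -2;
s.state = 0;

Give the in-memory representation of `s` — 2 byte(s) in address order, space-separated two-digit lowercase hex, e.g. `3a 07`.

addr_hi:4 = 1 → 0x1 << 0 → word 0x0001
prio:2 = 1 → 0x1 << 4 → word 0x0011
type:7 = -41 → 0x57 << 6 → word 0x15d1
ver:2 = -2 → 0x2 << 13 → word 0x55d1
state:1 = 0 → 0x0 << 15 → word 0x55d1
word = 0x55d1 → little-endian bytes:
  [0]=0xd1  [1]=0x55

d1 55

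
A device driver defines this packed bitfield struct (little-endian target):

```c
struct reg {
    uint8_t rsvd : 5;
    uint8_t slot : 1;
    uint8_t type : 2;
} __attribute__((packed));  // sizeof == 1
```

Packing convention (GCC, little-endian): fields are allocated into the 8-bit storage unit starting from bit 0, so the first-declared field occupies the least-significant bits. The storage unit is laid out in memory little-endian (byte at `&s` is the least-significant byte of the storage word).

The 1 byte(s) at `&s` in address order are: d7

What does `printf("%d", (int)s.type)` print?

[0]=0xd7 (little-endian) → word 0xd7
rsvd:5 @ bit 0 → (0xd7>>0)&0x1f = 0x17
slot:1 @ bit 5 → (0xd7>>5)&0x1 = 0x0
type:2 @ bit 6 → (0xd7>>6)&0x3 = 0x3  ←

3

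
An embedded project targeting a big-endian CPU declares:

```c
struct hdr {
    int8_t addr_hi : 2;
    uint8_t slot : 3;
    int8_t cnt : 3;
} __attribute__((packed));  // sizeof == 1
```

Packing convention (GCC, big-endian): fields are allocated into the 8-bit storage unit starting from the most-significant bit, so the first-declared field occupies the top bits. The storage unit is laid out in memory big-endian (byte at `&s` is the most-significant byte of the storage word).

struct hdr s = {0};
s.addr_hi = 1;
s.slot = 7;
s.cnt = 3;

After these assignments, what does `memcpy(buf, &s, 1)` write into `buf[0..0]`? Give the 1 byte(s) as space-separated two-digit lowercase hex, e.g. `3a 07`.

addr_hi:2 = 1 → 0x1 << 6 → word 0x40
slot:3 = 7 → 0x7 << 3 → word 0x78
cnt:3 = 3 → 0x3 << 0 → word 0x7b
word = 0x7b → big-endian bytes:
  [0]=0x7b

7b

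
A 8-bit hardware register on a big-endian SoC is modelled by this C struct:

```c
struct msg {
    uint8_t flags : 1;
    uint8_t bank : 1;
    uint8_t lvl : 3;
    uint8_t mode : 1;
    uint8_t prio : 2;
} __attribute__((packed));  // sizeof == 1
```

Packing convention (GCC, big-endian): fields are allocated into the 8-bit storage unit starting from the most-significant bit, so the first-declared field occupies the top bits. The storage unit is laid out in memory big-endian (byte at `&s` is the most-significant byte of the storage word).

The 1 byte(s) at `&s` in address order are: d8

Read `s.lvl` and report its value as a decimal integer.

3

[0]=0xd8 (big-endian) → word 0xd8
flags:1 @ bit 7 → (0xd8>>7)&0x1 = 0x1
bank:1 @ bit 6 → (0xd8>>6)&0x1 = 0x1
lvl:3 @ bit 3 → (0xd8>>3)&0x7 = 0x3  ←
mode:1 @ bit 2 → (0xd8>>2)&0x1 = 0x0
prio:2 @ bit 0 → (0xd8>>0)&0x3 = 0x0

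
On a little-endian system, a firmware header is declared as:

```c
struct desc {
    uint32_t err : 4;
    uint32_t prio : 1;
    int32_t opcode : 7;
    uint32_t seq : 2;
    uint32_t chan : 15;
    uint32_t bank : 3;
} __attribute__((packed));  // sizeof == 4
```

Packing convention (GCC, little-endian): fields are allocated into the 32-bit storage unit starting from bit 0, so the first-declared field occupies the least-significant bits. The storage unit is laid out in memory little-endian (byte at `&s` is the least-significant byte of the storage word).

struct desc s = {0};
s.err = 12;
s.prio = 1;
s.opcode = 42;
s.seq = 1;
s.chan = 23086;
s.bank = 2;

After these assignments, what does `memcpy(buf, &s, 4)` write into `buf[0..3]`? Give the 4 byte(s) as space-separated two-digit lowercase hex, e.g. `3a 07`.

5c 95 8b 56

err (4b) val=12 bits=0xc at bit 0: 0x0000000c
prio (1b) val=1 bits=0x1 at bit 4: 0x0000001c
opcode (7b) val=42 bits=0x2a at bit 5: 0x0000055c
seq (2b) val=1 bits=0x1 at bit 12: 0x0000155c
chan (15b) val=23086 bits=0x5a2e at bit 14: 0x168b955c
bank (3b) val=2 bits=0x2 at bit 29: 0x568b955c
word = 0x568b955c → little-endian bytes:
  [0]=0x5c  [1]=0x95  [2]=0x8b  [3]=0x56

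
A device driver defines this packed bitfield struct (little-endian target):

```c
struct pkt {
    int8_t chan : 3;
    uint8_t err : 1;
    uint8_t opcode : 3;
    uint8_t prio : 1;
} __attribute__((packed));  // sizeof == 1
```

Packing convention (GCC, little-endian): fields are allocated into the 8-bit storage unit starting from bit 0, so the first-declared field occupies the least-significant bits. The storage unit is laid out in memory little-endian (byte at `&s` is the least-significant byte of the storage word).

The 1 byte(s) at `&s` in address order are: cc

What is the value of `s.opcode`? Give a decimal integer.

[0]=0xcc (little-endian) → word 0xcc
chan [0+:3] = (word>>0) & 0x7 = 4
err [3+:1] = (word>>3) & 0x1 = 1
opcode [4+:3] = (word>>4) & 0x7 = 4  ←
prio [7+:1] = (word>>7) & 0x1 = 1

4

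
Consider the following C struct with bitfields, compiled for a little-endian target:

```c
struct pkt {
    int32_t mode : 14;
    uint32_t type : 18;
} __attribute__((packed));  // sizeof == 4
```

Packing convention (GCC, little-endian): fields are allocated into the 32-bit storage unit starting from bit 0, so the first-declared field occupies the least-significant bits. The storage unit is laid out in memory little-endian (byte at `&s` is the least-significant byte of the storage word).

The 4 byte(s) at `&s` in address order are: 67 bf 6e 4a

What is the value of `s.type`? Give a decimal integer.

76218

[0]=0x67 [1]=0xbf [2]=0x6e [3]=0x4a (little-endian) → word 0x4a6ebf67
mode [0+:14] = (word>>0) & 0x3fff = 16231
type [14+:18] = (word>>14) & 0x3ffff = 76218  ←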